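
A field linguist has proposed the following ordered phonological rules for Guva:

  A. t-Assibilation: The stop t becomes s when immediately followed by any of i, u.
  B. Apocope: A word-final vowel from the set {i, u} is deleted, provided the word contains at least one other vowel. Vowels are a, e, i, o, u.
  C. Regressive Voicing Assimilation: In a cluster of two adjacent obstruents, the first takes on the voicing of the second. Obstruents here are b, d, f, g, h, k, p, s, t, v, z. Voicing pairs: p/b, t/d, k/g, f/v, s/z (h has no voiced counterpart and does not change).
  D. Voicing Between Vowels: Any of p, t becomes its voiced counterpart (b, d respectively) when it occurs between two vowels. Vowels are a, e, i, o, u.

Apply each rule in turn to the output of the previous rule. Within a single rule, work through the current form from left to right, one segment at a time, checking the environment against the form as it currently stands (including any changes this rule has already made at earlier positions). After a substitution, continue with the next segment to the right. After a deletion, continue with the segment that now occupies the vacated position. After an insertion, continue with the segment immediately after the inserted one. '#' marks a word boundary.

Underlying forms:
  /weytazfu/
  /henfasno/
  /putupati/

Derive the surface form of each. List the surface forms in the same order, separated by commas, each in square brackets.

/weytazfu/:
  A t-Assibilation: no change — [weytazfu]
  B Apocope: [weytazfu] → [weytazf]
  C Regressive Voicing Assimilation: [weytazf] → [weytasf]
  D Voicing Between Vowels: no change — [weytasf]
/henfasno/:
  A t-Assibilation: no change — [henfasno]
  B Apocope: no change — [henfasno]
  C Regressive Voicing Assimilation: no change — [henfasno]
  D Voicing Between Vowels: no change — [henfasno]
/putupati/:
  A t-Assibilation: [putupati] → [pusupasi]
  B Apocope: [pusupasi] → [pusupas]
  C Regressive Voicing Assimilation: no change — [pusupas]
  D Voicing Between Vowels: [pusupas] → [pusubas]

[weytasf], [henfasno], [pusubas]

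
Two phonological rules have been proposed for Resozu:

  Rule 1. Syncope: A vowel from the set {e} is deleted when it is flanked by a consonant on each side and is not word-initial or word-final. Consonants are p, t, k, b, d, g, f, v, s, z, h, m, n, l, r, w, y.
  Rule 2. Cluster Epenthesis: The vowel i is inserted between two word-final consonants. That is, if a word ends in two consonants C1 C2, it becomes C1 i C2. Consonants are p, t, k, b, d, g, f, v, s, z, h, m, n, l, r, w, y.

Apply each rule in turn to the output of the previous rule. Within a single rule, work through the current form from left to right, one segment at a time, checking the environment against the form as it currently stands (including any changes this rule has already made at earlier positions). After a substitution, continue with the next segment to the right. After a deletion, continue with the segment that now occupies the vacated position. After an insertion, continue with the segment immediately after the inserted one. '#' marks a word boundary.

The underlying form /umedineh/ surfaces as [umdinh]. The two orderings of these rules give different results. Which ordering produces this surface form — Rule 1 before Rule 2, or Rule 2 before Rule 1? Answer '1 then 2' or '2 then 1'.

Order 1 then 2:
  1 Syncope: [umedineh] → [umdinh]
  2 Cluster Epenthesis: [umdinh] → [umdinih]
  result: [umdinih]
Order 2 then 1:
  2 Cluster Epenthesis: no change — [umedineh]
  1 Syncope: [umedineh] → [umdinh]
  result: [umdinh]

2 then 1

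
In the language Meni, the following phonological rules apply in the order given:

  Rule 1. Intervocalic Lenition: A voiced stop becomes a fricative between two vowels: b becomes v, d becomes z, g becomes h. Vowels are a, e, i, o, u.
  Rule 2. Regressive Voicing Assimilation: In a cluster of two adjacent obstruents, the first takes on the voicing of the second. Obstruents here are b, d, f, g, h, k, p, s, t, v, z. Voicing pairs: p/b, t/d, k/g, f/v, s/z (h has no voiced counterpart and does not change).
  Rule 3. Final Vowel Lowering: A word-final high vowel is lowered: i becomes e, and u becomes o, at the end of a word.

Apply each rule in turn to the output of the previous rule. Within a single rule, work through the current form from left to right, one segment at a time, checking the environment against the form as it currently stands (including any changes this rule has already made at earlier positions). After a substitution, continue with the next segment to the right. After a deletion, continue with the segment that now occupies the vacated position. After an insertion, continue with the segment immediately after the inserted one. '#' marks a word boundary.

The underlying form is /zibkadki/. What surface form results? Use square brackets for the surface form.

[zipkatke]

Rule 1 Intervocalic Lenition: no change — [zibkadki]
Rule 2 Regressive Voicing Assimilation: [zibkadki] → [zipkatki]
Rule 3 Final Vowel Lowering: [zipkatki] → [zipkatke]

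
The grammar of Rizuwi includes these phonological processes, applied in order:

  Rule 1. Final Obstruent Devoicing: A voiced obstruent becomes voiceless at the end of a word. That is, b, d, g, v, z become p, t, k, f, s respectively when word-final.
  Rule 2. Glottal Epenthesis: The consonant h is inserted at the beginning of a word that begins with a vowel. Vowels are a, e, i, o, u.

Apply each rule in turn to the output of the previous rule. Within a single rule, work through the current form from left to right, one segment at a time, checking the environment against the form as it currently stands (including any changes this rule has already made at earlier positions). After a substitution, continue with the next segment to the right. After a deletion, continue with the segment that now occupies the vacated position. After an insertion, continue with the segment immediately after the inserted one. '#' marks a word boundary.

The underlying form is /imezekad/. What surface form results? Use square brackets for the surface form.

[himezekat]

Rule 1 Final Obstruent Devoicing: [imezekad] → [imezekat]
Rule 2 Glottal Epenthesis: [imezekat] → [himezekat]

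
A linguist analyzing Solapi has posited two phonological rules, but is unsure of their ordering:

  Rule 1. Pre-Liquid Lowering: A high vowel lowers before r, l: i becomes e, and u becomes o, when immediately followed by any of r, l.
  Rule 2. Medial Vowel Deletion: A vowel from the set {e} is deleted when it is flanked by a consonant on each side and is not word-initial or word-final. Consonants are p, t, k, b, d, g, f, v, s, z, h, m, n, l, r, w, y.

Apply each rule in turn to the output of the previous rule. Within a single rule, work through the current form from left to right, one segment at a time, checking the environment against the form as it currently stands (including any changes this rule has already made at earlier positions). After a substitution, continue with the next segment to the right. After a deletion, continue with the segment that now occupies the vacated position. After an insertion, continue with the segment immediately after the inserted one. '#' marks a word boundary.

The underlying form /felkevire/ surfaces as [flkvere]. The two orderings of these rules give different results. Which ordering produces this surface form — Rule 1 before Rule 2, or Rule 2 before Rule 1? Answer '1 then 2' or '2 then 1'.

Order 1 then 2:
  1 Pre-Liquid Lowering: [felkevire] → [felkevere]
  2 Medial Vowel Deletion: [felkevere] → [flkvre]
  result: [flkvre]
Order 2 then 1:
  2 Medial Vowel Deletion: [felkevire] → [flkvire]
  1 Pre-Liquid Lowering: [flkvire] → [flkvere]
  result: [flkvere]

2 then 1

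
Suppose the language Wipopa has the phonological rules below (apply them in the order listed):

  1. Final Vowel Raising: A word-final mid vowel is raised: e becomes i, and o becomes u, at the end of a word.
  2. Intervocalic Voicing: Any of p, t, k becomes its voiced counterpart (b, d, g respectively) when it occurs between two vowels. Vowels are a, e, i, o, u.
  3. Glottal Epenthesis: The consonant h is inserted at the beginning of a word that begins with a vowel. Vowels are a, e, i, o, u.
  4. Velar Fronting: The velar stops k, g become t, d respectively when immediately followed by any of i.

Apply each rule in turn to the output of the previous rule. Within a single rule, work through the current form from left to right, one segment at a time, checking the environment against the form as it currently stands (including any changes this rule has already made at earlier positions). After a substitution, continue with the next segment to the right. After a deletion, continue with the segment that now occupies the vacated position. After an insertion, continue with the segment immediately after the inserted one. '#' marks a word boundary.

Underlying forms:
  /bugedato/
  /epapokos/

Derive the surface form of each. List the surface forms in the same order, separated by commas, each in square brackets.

/bugedato/:
  1 Final Vowel Raising: [bugedato] → [bugedatu]
  2 Intervocalic Voicing: [bugedatu] → [bugedadu]
  3 Glottal Epenthesis: no change — [bugedadu]
  4 Velar Fronting: no change — [bugedadu]
/epapokos/:
  1 Final Vowel Raising: no change — [epapokos]
  2 Intervocalic Voicing: [epapokos] → [ebabogos]
  3 Glottal Epenthesis: [ebabogos] → [hebabogos]
  4 Velar Fronting: no change — [hebabogos]

[bugedadu], [hebabogos]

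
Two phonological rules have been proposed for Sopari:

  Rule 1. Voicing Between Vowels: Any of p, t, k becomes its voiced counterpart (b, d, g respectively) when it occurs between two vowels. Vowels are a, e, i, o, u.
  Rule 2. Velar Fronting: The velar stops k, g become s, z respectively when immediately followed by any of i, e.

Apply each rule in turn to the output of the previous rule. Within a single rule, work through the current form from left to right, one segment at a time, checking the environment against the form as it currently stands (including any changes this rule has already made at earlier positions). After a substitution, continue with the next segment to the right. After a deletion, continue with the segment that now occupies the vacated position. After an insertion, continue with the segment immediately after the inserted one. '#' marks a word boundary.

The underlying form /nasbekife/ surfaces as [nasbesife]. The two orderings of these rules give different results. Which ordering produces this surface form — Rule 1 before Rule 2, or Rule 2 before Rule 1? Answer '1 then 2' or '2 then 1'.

2 then 1

Order 1 then 2:
  1 Voicing Between Vowels: [nasbekife] → [nasbegife]
  2 Velar Fronting: [nasbegife] → [nasbezife]
  result: [nasbezife]
Order 2 then 1:
  2 Velar Fronting: [nasbekife] → [nasbesife]
  1 Voicing Between Vowels: no change — [nasbesife]
  result: [nasbesife]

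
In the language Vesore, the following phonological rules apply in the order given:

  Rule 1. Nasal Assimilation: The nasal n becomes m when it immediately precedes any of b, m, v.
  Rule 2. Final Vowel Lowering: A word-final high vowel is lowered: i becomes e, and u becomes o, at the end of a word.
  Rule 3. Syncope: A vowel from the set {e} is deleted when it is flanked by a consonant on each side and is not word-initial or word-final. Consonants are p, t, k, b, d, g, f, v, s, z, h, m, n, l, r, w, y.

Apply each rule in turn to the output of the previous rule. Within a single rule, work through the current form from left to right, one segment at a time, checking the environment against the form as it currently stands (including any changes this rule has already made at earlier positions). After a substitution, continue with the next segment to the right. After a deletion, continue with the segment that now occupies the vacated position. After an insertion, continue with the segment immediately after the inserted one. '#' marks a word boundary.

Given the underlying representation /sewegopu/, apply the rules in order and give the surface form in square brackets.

Rule 1 Nasal Assimilation: no change — [sewegopu]
Rule 2 Final Vowel Lowering: [sewegopu] → [sewegopo]
Rule 3 Syncope: [sewegopo] → [swgopo]

[swgopo]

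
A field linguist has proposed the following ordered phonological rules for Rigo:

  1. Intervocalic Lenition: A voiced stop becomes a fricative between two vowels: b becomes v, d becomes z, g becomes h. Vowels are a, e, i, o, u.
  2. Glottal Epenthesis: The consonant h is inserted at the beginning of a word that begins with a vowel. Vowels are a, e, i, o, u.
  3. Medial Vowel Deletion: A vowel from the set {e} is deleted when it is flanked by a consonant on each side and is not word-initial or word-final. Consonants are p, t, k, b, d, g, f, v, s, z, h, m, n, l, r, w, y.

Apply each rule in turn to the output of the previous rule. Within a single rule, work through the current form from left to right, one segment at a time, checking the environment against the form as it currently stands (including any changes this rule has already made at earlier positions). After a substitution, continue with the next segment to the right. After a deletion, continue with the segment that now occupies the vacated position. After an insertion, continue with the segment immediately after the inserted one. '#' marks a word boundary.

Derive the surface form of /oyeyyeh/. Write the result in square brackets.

[hoyyyh]

1 Intervocalic Lenition: no change — [oyeyyeh]
2 Glottal Epenthesis: [oyeyyeh] → [hoyeyyeh]
3 Medial Vowel Deletion: [hoyeyyeh] → [hoyyyh]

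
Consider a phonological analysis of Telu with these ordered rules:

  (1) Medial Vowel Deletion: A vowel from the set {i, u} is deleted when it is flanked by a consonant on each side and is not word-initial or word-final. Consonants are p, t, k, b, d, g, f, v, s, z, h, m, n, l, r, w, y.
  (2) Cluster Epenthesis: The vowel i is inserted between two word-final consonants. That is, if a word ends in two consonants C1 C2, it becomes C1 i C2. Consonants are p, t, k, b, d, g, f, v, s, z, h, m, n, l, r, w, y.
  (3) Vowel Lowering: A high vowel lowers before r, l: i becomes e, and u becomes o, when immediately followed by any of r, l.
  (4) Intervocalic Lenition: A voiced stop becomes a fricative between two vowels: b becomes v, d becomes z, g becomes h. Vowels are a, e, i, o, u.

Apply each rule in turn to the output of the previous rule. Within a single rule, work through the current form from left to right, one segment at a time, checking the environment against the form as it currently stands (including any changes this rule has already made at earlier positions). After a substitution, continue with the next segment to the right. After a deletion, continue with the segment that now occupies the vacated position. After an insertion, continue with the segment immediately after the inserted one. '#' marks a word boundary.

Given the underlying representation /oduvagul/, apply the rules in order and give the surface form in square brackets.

(1) Medial Vowel Deletion: [oduvagul] → [odvagl]
(2) Cluster Epenthesis: [odvagl] → [odvagil]
(3) Vowel Lowering: [odvagil] → [odvagel]
(4) Intervocalic Lenition: [odvagel] → [odvahel]

[odvahel]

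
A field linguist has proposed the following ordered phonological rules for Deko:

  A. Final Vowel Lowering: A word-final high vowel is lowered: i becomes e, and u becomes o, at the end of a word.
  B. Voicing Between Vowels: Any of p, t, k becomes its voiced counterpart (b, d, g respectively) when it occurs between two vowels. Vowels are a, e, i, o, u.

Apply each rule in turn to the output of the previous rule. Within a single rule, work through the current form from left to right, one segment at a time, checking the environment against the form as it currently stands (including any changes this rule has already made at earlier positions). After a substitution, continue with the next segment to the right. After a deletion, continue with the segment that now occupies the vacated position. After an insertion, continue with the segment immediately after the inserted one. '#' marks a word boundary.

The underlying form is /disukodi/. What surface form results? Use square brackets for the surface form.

A Final Vowel Lowering: [disukodi] → [disukode]
B Voicing Between Vowels: [disukode] → [disugode]

[disugode]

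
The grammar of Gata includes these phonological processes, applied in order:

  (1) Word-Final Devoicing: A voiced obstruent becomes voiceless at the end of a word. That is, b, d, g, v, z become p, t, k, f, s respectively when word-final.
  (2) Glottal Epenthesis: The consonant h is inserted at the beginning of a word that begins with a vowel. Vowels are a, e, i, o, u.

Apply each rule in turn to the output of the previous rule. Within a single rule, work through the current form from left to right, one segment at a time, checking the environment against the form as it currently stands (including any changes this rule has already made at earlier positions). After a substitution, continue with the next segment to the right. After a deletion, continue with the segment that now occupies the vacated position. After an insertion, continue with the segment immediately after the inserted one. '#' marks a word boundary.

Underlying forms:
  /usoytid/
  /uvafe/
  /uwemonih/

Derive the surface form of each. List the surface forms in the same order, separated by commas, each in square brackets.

/usoytid/:
  (1) Word-Final Devoicing: [usoytid] → [usoytit]
  (2) Glottal Epenthesis: [usoytit] → [husoytit]
/uvafe/:
  (1) Word-Final Devoicing: no change — [uvafe]
  (2) Glottal Epenthesis: [uvafe] → [huvafe]
/uwemonih/:
  (1) Word-Final Devoicing: no change — [uwemonih]
  (2) Glottal Epenthesis: [uwemonih] → [huwemonih]

[husoytit], [huvafe], [huwemonih]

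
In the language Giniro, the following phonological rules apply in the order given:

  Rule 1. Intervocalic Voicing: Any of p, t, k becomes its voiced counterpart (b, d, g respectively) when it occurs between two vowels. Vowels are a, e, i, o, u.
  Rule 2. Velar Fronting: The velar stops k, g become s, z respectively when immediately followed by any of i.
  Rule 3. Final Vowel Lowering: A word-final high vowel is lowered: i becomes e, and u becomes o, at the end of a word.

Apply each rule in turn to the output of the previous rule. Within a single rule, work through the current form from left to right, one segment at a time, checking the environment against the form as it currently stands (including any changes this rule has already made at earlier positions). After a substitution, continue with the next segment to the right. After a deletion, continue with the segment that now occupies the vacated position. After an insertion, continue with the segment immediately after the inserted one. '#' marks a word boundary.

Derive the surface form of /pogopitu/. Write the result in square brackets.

[pogobido]

Rule 1 Intervocalic Voicing: [pogopitu] → [pogobidu]
Rule 2 Velar Fronting: no change — [pogobidu]
Rule 3 Final Vowel Lowering: [pogobidu] → [pogobido]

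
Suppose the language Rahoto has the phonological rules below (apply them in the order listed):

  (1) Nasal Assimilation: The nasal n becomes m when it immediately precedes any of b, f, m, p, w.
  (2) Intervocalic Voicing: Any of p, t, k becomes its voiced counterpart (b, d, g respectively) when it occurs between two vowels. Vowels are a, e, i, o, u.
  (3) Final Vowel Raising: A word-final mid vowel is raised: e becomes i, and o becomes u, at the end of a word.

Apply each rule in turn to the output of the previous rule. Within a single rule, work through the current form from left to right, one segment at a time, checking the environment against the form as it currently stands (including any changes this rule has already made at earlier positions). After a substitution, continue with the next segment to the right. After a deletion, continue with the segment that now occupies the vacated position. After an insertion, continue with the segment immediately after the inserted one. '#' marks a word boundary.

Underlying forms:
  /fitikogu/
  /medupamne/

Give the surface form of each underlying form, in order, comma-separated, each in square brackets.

[fidigogu], [medubamni]

/fitikogu/:
  (1) Nasal Assimilation: no change — [fitikogu]
  (2) Intervocalic Voicing: [fitikogu] → [fidigogu]
  (3) Final Vowel Raising: no change — [fidigogu]
/medupamne/:
  (1) Nasal Assimilation: no change — [medupamne]
  (2) Intervocalic Voicing: [medupamne] → [medubamne]
  (3) Final Vowel Raising: [medubamne] → [medubamni]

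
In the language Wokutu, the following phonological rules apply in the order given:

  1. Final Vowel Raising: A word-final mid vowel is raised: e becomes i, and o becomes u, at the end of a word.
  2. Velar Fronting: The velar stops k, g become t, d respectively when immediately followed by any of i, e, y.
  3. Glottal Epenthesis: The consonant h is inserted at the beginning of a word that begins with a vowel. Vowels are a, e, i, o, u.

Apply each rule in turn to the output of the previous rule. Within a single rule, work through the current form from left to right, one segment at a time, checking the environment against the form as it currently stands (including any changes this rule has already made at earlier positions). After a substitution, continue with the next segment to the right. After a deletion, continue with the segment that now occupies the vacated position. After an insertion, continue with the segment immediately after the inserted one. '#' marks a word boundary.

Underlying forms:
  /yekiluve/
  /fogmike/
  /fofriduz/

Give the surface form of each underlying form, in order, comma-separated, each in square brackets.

[yetiluvi], [fogmiti], [fofriduz]

/yekiluve/:
  1 Final Vowel Raising: [yekiluve] → [yekiluvi]
  2 Velar Fronting: [yekiluvi] → [yetiluvi]
  3 Glottal Epenthesis: no change — [yetiluvi]
/fogmike/:
  1 Final Vowel Raising: [fogmike] → [fogmiki]
  2 Velar Fronting: [fogmiki] → [fogmiti]
  3 Glottal Epenthesis: no change — [fogmiti]
/fofriduz/:
  1 Final Vowel Raising: no change — [fofriduz]
  2 Velar Fronting: no change — [fofriduz]
  3 Glottal Epenthesis: no change — [fofriduz]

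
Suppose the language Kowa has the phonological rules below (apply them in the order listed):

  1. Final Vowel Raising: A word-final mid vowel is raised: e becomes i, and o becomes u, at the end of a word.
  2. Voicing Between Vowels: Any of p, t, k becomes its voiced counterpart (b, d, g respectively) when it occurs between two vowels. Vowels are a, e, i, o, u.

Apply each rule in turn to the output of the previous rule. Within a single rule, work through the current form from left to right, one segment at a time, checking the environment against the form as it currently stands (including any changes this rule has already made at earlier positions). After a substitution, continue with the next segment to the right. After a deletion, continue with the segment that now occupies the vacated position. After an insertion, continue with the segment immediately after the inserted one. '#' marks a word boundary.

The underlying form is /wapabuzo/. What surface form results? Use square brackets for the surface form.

1 Final Vowel Raising: [wapabuzo] → [wapabuzu]
2 Voicing Between Vowels: [wapabuzu] → [wababuzu]

[wababuzu]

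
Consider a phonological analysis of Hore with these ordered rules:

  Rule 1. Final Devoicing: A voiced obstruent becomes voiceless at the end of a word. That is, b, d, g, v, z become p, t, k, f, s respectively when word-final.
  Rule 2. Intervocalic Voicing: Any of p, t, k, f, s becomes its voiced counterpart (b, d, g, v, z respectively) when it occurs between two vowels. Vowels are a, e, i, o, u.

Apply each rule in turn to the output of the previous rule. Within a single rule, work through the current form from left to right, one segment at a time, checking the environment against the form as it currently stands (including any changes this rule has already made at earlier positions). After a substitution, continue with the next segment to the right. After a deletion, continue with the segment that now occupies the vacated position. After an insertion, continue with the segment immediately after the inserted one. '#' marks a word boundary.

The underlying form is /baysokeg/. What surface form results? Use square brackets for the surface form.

Rule 1 Final Devoicing: [baysokeg] → [baysokek]
Rule 2 Intervocalic Voicing: [baysokek] → [baysogek]

[baysogek]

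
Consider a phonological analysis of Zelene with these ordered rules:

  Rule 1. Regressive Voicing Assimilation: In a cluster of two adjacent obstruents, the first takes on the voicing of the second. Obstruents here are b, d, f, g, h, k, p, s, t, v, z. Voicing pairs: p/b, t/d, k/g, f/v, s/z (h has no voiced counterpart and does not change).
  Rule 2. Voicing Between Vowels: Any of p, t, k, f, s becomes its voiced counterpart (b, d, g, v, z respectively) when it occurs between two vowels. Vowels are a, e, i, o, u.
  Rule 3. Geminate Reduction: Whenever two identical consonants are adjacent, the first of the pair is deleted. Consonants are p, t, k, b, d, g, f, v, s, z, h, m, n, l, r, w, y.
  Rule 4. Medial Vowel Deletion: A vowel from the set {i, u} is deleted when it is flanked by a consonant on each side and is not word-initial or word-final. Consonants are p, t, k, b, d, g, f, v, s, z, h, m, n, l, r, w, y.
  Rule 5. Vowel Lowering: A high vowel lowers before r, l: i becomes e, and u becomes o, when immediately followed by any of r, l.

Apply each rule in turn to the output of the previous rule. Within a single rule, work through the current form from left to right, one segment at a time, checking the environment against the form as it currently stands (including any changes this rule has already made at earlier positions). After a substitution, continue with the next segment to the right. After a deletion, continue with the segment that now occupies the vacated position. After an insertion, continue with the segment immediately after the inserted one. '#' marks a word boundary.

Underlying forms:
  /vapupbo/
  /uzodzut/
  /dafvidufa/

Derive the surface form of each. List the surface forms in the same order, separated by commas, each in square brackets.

/vapupbo/:
  Rule 1 Regressive Voicing Assimilation: [vapupbo] → [vapubbo]
  Rule 2 Voicing Between Vowels: [vapubbo] → [vabubbo]
  Rule 3 Geminate Reduction: [vabubbo] → [vabubo]
  Rule 4 Medial Vowel Deletion: [vabubo] → [vabbo]
  Rule 5 Vowel Lowering: no change — [vabbo]
/uzodzut/:
  Rule 1 Regressive Voicing Assimilation: no change — [uzodzut]
  Rule 2 Voicing Between Vowels: no change — [uzodzut]
  Rule 3 Geminate Reduction: no change — [uzodzut]
  Rule 4 Medial Vowel Deletion: [uzodzut] → [uzodzt]
  Rule 5 Vowel Lowering: no change — [uzodzt]
/dafvidufa/:
  Rule 1 Regressive Voicing Assimilation: [dafvidufa] → [davvidufa]
  Rule 2 Voicing Between Vowels: [davvidufa] → [davviduva]
  Rule 3 Geminate Reduction: [davviduva] → [daviduva]
  Rule 4 Medial Vowel Deletion: [daviduva] → [davdva]
  Rule 5 Vowel Lowering: no change — [davdva]

[vabbo], [uzodzt], [davdva]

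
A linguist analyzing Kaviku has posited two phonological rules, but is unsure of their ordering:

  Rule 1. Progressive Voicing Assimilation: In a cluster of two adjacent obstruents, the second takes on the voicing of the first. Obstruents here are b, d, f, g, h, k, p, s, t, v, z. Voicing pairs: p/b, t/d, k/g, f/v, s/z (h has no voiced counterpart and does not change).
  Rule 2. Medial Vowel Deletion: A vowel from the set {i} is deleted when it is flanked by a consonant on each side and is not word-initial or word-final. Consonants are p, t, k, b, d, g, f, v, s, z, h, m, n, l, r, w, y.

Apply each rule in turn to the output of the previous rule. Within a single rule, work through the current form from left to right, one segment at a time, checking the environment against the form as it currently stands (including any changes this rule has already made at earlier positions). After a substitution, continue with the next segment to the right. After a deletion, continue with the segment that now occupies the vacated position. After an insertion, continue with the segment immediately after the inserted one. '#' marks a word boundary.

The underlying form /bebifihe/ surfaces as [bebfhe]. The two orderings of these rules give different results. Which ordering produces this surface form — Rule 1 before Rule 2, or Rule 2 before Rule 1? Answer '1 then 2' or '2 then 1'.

1 then 2

Order 1 then 2:
  1 Progressive Voicing Assimilation: no change — [bebifihe]
  2 Medial Vowel Deletion: [bebifihe] → [bebfhe]
  result: [bebfhe]
Order 2 then 1:
  2 Medial Vowel Deletion: [bebifihe] → [bebfhe]
  1 Progressive Voicing Assimilation: [bebfhe] → [bebvhe]
  result: [bebvhe]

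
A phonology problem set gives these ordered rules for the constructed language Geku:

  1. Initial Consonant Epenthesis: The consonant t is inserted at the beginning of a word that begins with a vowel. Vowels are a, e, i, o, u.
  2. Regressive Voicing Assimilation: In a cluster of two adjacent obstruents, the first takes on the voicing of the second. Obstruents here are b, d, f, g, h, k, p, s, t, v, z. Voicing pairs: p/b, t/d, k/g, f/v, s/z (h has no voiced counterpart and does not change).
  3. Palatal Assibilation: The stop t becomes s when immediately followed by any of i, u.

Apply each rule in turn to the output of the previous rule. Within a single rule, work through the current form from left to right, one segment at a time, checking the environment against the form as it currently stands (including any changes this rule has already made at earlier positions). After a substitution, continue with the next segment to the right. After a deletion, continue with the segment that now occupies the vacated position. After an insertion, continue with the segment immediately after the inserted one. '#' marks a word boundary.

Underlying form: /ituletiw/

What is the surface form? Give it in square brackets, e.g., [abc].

[sisulesiw]

1 Initial Consonant Epenthesis: [ituletiw] → [tituletiw]
2 Regressive Voicing Assimilation: no change — [tituletiw]
3 Palatal Assibilation: [tituletiw] → [sisulesiw]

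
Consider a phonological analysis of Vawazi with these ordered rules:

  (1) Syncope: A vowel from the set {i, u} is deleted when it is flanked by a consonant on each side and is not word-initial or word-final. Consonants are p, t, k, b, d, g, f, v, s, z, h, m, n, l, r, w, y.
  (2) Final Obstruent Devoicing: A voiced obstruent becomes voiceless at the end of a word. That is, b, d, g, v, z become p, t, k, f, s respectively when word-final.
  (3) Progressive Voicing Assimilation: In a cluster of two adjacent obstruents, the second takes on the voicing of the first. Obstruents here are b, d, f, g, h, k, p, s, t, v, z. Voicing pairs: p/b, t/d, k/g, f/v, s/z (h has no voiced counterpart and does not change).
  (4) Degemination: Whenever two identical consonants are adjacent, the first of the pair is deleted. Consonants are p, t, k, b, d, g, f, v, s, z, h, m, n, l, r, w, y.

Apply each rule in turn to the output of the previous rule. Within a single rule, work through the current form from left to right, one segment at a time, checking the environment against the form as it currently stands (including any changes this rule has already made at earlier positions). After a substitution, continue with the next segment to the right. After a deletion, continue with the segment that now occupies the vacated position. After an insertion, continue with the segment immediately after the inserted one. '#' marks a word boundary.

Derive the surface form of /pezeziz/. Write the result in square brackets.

[pezez]

(1) Syncope: [pezeziz] → [pezezz]
(2) Final Obstruent Devoicing: [pezezz] → [pezezs]
(3) Progressive Voicing Assimilation: [pezezs] → [pezezz]
(4) Degemination: [pezezz] → [pezez]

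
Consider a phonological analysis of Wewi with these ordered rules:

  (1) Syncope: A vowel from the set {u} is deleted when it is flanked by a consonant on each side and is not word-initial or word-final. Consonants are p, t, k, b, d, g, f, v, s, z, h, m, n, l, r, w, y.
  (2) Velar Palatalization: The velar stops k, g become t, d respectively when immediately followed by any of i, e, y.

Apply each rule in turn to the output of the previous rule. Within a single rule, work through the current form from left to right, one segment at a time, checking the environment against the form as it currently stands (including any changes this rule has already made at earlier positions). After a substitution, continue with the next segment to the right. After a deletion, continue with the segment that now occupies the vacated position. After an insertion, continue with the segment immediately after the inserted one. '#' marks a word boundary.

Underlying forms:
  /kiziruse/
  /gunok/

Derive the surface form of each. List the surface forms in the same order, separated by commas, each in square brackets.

[tizirse], [gnok]

/kiziruse/:
  (1) Syncope: [kiziruse] → [kizirse]
  (2) Velar Palatalization: [kizirse] → [tizirse]
/gunok/:
  (1) Syncope: [gunok] → [gnok]
  (2) Velar Palatalization: no change — [gnok]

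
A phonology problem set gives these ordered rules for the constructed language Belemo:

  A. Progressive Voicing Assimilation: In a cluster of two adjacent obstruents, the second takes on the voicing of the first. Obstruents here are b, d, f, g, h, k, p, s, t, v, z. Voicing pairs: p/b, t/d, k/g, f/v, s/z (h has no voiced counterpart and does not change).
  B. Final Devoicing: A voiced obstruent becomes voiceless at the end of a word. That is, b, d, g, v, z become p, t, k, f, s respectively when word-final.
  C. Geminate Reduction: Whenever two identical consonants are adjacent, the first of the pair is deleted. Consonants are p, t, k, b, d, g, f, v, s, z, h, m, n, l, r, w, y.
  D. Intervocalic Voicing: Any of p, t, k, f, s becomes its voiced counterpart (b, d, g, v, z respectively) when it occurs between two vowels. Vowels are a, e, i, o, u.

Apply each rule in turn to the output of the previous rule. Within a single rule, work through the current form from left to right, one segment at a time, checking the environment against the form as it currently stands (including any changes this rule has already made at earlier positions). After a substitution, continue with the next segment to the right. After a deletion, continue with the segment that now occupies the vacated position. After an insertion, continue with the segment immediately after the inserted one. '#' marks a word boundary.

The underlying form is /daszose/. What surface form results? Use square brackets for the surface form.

A Progressive Voicing Assimilation: [daszose] → [dassose]
B Final Devoicing: no change — [dassose]
C Geminate Reduction: [dassose] → [dasose]
D Intervocalic Voicing: [dasose] → [dazoze]

[dazoze]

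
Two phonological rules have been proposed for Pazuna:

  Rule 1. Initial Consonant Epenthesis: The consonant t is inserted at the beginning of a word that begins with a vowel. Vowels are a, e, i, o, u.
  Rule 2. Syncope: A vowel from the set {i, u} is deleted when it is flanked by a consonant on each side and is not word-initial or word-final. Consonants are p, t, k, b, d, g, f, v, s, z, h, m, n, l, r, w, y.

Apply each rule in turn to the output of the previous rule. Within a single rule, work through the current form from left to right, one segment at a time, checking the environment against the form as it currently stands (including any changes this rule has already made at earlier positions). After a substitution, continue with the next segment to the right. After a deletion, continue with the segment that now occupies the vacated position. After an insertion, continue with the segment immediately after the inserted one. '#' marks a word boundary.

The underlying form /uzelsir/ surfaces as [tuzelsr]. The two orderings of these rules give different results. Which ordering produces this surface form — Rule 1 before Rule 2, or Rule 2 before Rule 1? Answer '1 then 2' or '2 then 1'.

2 then 1

Order 1 then 2:
  1 Initial Consonant Epenthesis: [uzelsir] → [tuzelsir]
  2 Syncope: [tuzelsir] → [tzelsr]
  result: [tzelsr]
Order 2 then 1:
  2 Syncope: [uzelsir] → [uzelsr]
  1 Initial Consonant Epenthesis: [uzelsr] → [tuzelsr]
  result: [tuzelsr]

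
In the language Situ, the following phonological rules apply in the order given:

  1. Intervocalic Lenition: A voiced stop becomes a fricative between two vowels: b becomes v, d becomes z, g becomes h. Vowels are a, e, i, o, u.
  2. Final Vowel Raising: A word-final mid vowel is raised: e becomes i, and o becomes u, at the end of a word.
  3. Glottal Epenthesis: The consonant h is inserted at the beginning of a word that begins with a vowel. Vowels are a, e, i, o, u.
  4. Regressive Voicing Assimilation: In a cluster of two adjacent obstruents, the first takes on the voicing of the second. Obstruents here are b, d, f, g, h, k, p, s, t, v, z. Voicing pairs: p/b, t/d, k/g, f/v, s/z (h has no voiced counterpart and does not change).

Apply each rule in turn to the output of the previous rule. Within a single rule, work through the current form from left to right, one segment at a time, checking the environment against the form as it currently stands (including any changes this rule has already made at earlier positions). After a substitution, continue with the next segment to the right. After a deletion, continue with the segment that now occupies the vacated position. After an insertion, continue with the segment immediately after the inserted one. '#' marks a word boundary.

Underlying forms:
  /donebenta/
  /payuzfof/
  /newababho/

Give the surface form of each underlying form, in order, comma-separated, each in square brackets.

/donebenta/:
  1 Intervocalic Lenition: [donebenta] → [doneventa]
  2 Final Vowel Raising: no change — [doneventa]
  3 Glottal Epenthesis: no change — [doneventa]
  4 Regressive Voicing Assimilation: no change — [doneventa]
/payuzfof/:
  1 Intervocalic Lenition: no change — [payuzfof]
  2 Final Vowel Raising: no change — [payuzfof]
  3 Glottal Epenthesis: no change — [payuzfof]
  4 Regressive Voicing Assimilation: [payuzfof] → [payusfof]
/newababho/:
  1 Intervocalic Lenition: [newababho] → [newavabho]
  2 Final Vowel Raising: [newavabho] → [newavabhu]
  3 Glottal Epenthesis: no change — [newavabhu]
  4 Regressive Voicing Assimilation: [newavabhu] → [newavaphu]

[doneventa], [payusfof], [newavaphu]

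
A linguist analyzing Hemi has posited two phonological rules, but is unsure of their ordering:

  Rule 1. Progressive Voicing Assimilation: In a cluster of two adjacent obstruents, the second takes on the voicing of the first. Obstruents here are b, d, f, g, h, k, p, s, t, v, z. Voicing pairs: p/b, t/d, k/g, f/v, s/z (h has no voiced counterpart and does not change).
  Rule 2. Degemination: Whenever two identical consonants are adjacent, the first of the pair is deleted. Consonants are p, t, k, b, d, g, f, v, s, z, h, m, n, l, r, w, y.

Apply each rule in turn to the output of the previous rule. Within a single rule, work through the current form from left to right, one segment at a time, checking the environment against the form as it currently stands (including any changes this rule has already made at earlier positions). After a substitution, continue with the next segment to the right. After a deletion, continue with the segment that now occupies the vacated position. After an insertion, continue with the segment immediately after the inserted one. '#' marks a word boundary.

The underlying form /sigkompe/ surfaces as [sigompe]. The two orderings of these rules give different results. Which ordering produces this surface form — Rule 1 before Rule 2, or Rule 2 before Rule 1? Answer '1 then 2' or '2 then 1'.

1 then 2

Order 1 then 2:
  1 Progressive Voicing Assimilation: [sigkompe] → [siggompe]
  2 Degemination: [siggompe] → [sigompe]
  result: [sigompe]
Order 2 then 1:
  2 Degemination: no change — [sigkompe]
  1 Progressive Voicing Assimilation: [sigkompe] → [siggompe]
  result: [siggompe]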